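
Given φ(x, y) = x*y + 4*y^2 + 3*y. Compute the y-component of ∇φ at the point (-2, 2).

17

(∇φ)_2 = ∂φ/∂y = x + 8*y + 3
At (-2, 2): 17.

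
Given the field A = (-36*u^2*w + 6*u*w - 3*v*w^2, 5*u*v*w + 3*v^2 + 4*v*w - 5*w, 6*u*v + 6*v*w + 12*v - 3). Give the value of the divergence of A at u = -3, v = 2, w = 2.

∂A₁/∂u = -72*u*w + 6*w
∂A₂/∂v = 5*u*w + 6*v + 4*w
∂A₃/∂w = 6*v
∇·A = -67*u*w + 12*v + 10*w
At (-3, 2, 2): 446.

446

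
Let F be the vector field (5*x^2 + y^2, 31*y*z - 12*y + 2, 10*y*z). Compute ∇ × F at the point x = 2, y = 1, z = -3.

(-61, 0, -2)

(∇×F)₁ = ∂F₃/∂y − ∂F₂/∂z = -31*y + 10*z
(∇×F)₂ = ∂F₁/∂z − ∂F₃/∂x = 0
(∇×F)₃ = ∂F₂/∂x − ∂F₁/∂y = -2*y
∇×F = (-31*y + 10*z, 0, -2*y)
At (2, 1, -3): (-61, 0, -2).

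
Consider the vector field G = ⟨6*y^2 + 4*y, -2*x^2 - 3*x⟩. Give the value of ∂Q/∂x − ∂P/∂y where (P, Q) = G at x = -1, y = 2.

∂G₂/∂x = -4*x - 3
∂G₁/∂y = 12*y + 4
Scalar curl = -4*x - 12*y - 7
At (-1, 2): -27.

-27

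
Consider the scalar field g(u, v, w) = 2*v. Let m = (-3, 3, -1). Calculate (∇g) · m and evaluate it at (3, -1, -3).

∂g/∂u = 0
∂g/∂v = 2
∂g/∂w = 0
∇g at (3, -1, -3) = (0, 2, 0)
∇g · m = (0)(-3) + (2)(3) + (0)(-1) = 6

6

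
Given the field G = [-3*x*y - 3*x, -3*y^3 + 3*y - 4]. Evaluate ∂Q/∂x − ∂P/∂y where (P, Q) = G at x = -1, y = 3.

-3

∂G₂/∂x = 0
∂G₁/∂y = -3*x
Scalar curl = 3*x
At (-1, 3): -3.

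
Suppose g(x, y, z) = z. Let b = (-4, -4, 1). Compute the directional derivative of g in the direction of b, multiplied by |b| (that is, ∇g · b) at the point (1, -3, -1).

1

∂g/∂x = 0
∂g/∂y = 0
∂g/∂z = 1
∇g at (1, -3, -1) = (0, 0, 1)
∇g · b = (0)(-4) + (0)(-4) + (1)(1) = 1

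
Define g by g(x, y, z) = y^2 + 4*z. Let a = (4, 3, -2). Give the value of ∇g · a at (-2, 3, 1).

∂g/∂x = 0
∂g/∂y = 2*y
∂g/∂z = 4
∇g at (-2, 3, 1) = (0, 6, 4)
∇g · a = (0)(4) + (6)(3) + (4)(-2) = 10

10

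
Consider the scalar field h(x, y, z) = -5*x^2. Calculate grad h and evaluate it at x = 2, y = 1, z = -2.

∂h/∂x = -10*x
∂h/∂y = 0
∂h/∂z = 0
∇h = (-10*x, 0, 0)
At (2, 1, -2): (-20, 0, 0).

(-20, 0, 0)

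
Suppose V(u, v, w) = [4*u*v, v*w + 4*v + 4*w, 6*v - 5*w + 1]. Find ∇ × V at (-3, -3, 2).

(∇×V)₁ = ∂V₃/∂v − ∂V₂/∂w = -v + 2
(∇×V)₂ = ∂V₁/∂w − ∂V₃/∂u = 0
(∇×V)₃ = ∂V₂/∂u − ∂V₁/∂v = -4*u
∇×V = (-v + 2, 0, -4*u)
At (-3, -3, 2): (5, 0, 12).

(5, 0, 12)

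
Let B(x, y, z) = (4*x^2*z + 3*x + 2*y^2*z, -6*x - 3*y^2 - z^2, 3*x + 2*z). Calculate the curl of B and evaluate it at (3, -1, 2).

(∇×B)₁ = ∂B₃/∂y − ∂B₂/∂z = 2*z
(∇×B)₂ = ∂B₁/∂z − ∂B₃/∂x = 4*x^2 + 2*y^2 - 3
(∇×B)₃ = ∂B₂/∂x − ∂B₁/∂y = -4*y*z - 6
∇×B = (2*z, 4*x^2 + 2*y^2 - 3, -4*y*z - 6)
At (3, -1, 2): (4, 35, 2).

(4, 35, 2)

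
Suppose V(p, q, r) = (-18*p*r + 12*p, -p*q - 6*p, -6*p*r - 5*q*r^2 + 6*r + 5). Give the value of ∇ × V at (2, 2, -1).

(∇×V)₁ = ∂V₃/∂q − ∂V₂/∂r = -5*r^2
(∇×V)₂ = ∂V₁/∂r − ∂V₃/∂p = -18*p + 6*r
(∇×V)₃ = ∂V₂/∂p − ∂V₁/∂q = -q - 6
∇×V = (-5*r^2, -18*p + 6*r, -q - 6)
At (2, 2, -1): (-5, -42, -8).

(-5, -42, -8)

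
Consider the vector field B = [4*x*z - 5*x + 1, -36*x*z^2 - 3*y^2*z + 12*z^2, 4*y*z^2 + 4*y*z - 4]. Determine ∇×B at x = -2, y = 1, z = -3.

(531, -8, -324)

(∇×B)₁ = ∂B₃/∂y − ∂B₂/∂z = 72*x*z + 3*y^2 + 4*z^2 - 20*z
(∇×B)₂ = ∂B₁/∂z − ∂B₃/∂x = 4*x
(∇×B)₃ = ∂B₂/∂x − ∂B₁/∂y = -36*z^2
∇×B = (72*x*z + 3*y^2 + 4*z^2 - 20*z, 4*x, -36*z^2)
At (-2, 1, -3): (531, -8, -324).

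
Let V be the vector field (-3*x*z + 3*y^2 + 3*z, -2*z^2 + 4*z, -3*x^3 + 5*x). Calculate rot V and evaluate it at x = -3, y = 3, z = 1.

(∇×V)₁ = ∂V₃/∂y − ∂V₂/∂z = 4*z - 4
(∇×V)₂ = ∂V₁/∂z − ∂V₃/∂x = 9*x^2 - 3*x - 2
(∇×V)₃ = ∂V₂/∂x − ∂V₁/∂y = -6*y
∇×V = (4*z - 4, 9*x^2 - 3*x - 2, -6*y)
At (-3, 3, 1): (0, 88, -18).

(0, 88, -18)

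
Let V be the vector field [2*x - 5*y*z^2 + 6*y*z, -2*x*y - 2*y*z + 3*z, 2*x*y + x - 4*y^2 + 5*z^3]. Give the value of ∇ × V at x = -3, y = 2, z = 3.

(∇×V)₁ = ∂V₃/∂y − ∂V₂/∂z = 2*x - 6*y - 3
(∇×V)₂ = ∂V₁/∂z − ∂V₃/∂x = -10*y*z + 4*y - 1
(∇×V)₃ = ∂V₂/∂x − ∂V₁/∂y = -2*y + 5*z^2 - 6*z
∇×V = (2*x - 6*y - 3, -10*y*z + 4*y - 1, -2*y + 5*z^2 - 6*z)
At (-3, 2, 3): (-21, -53, 23).

(-21, -53, 23)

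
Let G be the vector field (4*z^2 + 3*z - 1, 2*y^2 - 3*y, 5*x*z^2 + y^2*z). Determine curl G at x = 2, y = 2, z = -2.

(-8, -33, 0)

(∇×G)₁ = ∂G₃/∂y − ∂G₂/∂z = 2*y*z
(∇×G)₂ = ∂G₁/∂z − ∂G₃/∂x = -5*z^2 + 8*z + 3
(∇×G)₃ = ∂G₂/∂x − ∂G₁/∂y = 0
∇×G = (2*y*z, -5*z^2 + 8*z + 3, 0)
At (2, 2, -2): (-8, -33, 0).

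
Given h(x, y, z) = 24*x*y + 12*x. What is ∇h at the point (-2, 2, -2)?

(60, -48, 0)

∂h/∂x = 24*y + 12
∂h/∂y = 24*x
∂h/∂z = 0
∇h = (24*y + 12, 24*x, 0)
At (-2, 2, -2): (60, -48, 0).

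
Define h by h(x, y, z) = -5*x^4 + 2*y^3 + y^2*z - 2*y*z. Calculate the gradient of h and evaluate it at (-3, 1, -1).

(540, 6, -1)

∂h/∂x = -20*x^3
∂h/∂y = 6*y^2 + 2*y*z - 2*z
∂h/∂z = y^2 - 2*y
∇h = (-20*x^3, 6*y^2 + 2*y*z - 2*z, y^2 - 2*y)
At (-3, 1, -1): (540, 6, -1).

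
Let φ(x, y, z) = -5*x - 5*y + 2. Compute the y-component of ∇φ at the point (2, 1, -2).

-5

(∇φ)_2 = ∂φ/∂y = -5
At (2, 1, -2): -5.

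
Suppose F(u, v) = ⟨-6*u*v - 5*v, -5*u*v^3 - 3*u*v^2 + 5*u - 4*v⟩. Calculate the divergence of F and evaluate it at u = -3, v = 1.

∂F₁/∂u = -6*v
∂F₂/∂v = -15*u*v^2 - 6*u*v - 4
∇·F = -15*u*v^2 - 6*u*v - 6*v - 4
At (-3, 1): 53.

53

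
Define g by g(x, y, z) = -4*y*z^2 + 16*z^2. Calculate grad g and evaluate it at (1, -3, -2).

(0, -16, -112)

∂g/∂x = 0
∂g/∂y = -4*z^2
∂g/∂z = -8*y*z + 32*z
∇g = (0, -4*z^2, -8*y*z + 32*z)
At (1, -3, -2): (0, -16, -112).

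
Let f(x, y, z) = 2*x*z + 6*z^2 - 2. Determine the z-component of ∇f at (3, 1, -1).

-6

(∇f)_3 = ∂f/∂z = 2*x + 12*z
At (3, 1, -1): -6.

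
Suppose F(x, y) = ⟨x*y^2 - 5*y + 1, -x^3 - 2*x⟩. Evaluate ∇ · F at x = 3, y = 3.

9

∂F₁/∂x = y^2
∂F₂/∂y = 0
∇·F = y^2
At (3, 3): 9.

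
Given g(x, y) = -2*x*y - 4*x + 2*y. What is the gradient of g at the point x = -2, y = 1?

∂g/∂x = -2*y - 4
∂g/∂y = -2*x + 2
∇g = (-2*y - 4, -2*x + 2)
At (-2, 1): (-6, 6).

(-6, 6)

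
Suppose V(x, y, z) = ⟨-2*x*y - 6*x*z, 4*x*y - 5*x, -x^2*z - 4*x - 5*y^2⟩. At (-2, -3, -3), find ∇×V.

(30, 28, -21)

(∇×V)₁ = ∂V₃/∂y − ∂V₂/∂z = -10*y
(∇×V)₂ = ∂V₁/∂z − ∂V₃/∂x = 2*x*z - 6*x + 4
(∇×V)₃ = ∂V₂/∂x − ∂V₁/∂y = 2*x + 4*y - 5
∇×V = (-10*y, 2*x*z - 6*x + 4, 2*x + 4*y - 5)
At (-2, -3, -3): (30, 28, -21).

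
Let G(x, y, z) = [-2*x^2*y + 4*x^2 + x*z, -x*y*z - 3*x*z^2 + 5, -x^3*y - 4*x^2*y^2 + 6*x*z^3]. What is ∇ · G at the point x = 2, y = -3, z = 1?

∂G₁/∂x = -4*x*y + 8*x + z
∂G₂/∂y = -x*z
∂G₃/∂z = 18*x*z^2
∇·G = -4*x*y + 18*x*z^2 - x*z + 8*x + z
At (2, -3, 1): 75.

75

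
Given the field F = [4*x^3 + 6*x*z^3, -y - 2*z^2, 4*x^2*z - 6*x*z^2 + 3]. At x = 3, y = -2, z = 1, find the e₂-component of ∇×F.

(∇×F)_2 = ∂F₁/∂z − ∂F₃/∂x
= 18*x*z^2 − (8*x*z - 6*z^2)
= 18*x*z^2 - 8*x*z + 6*z^2
At (3, -2, 1): 36.

36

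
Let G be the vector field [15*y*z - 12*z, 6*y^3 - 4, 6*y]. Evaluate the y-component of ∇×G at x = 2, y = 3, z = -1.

33

(∇×G)_2 = ∂G₁/∂z − ∂G₃/∂x
= 15*y - 12 − (0)
= 15*y - 12
At (2, 3, -1): 33.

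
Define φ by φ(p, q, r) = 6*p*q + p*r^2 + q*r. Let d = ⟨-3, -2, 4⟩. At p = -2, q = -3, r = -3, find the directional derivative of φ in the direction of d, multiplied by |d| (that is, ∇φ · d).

∂φ/∂p = 6*q + r^2
∂φ/∂q = 6*p + r
∂φ/∂r = 2*p*r + q
∇φ at (-2, -3, -3) = (-9, -15, 9)
∇φ · d = (-9)(-3) + (-15)(-2) + (9)(4) = 93

93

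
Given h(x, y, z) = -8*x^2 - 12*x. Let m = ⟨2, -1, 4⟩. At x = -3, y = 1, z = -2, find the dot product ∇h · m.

∂h/∂x = -16*x - 12
∂h/∂y = 0
∂h/∂z = 0
∇h at (-3, 1, -2) = (36, 0, 0)
∇h · m = (36)(2) + (0)(-1) + (0)(4) = 72

72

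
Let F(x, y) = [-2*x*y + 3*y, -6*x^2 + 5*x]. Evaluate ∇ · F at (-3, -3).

∂F₁/∂x = -2*y
∂F₂/∂y = 0
∇·F = -2*y
At (-3, -3): 6.

6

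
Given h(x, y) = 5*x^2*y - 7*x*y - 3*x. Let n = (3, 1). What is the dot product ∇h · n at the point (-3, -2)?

∂h/∂x = 10*x*y - 7*y - 3
∂h/∂y = 5*x^2 - 7*x
∇h at (-3, -2) = (71, 66)
∇h · n = (71)(3) + (66)(1) = 279

279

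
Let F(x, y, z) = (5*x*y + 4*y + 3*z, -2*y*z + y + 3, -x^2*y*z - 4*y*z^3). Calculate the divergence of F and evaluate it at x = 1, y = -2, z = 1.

15

∂F₁/∂x = 5*y
∂F₂/∂y = -2*z + 1
∂F₃/∂z = -x^2*y - 12*y*z^2
∇·F = -x^2*y - 12*y*z^2 + 5*y - 2*z + 1
At (1, -2, 1): 15.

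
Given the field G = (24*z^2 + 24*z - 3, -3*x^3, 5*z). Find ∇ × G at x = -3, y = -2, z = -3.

(0, -120, -81)

(∇×G)₁ = ∂G₃/∂y − ∂G₂/∂z = 0
(∇×G)₂ = ∂G₁/∂z − ∂G₃/∂x = 48*z + 24
(∇×G)₃ = ∂G₂/∂x − ∂G₁/∂y = -9*x^2
∇×G = (0, 48*z + 24, -9*x^2)
At (-3, -2, -3): (0, -120, -81).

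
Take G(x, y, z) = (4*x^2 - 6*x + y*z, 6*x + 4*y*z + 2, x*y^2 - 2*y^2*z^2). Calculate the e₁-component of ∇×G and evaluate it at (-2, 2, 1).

-24

(∇×G)_1 = ∂G₃/∂y − ∂G₂/∂z
= 2*x*y - 4*y*z^2 − (4*y)
= 2*x*y - 4*y*z^2 - 4*y
At (-2, 2, 1): -24.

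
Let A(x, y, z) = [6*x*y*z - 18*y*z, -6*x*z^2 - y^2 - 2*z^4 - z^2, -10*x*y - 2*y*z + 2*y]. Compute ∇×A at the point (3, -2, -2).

(∇×A)₁ = ∂A₃/∂y − ∂A₂/∂z = 12*x*z - 10*x + 8*z^3 + 2
(∇×A)₂ = ∂A₁/∂z − ∂A₃/∂x = 6*x*y - 8*y
(∇×A)₃ = ∂A₂/∂x − ∂A₁/∂y = -6*x*z - 6*z^2 + 18*z
∇×A = (12*x*z - 10*x + 8*z^3 + 2, 6*x*y - 8*y, -6*x*z - 6*z^2 + 18*z)
At (3, -2, -2): (-164, -20, -24).

(-164, -20, -24)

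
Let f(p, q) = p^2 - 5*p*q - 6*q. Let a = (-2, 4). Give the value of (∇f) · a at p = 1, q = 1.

∂f/∂p = 2*p - 5*q
∂f/∂q = -5*p - 6
∇f at (1, 1) = (-3, -11)
∇f · a = (-3)(-2) + (-11)(4) = -38

-38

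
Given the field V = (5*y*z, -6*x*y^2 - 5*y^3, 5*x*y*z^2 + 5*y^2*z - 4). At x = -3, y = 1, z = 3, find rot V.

(∇×V)₁ = ∂V₃/∂y − ∂V₂/∂z = 5*x*z^2 + 10*y*z
(∇×V)₂ = ∂V₁/∂z − ∂V₃/∂x = -5*y*z^2 + 5*y
(∇×V)₃ = ∂V₂/∂x − ∂V₁/∂y = -6*y^2 - 5*z
∇×V = (5*x*z^2 + 10*y*z, -5*y*z^2 + 5*y, -6*y^2 - 5*z)
At (-3, 1, 3): (-105, -40, -21).

(-105, -40, -21)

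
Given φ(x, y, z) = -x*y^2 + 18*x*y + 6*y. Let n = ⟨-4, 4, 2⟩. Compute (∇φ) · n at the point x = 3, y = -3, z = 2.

∂φ/∂x = -y^2 + 18*y
∂φ/∂y = -2*x*y + 18*x + 6
∂φ/∂z = 0
∇φ at (3, -3, 2) = (-63, 78, 0)
∇φ · n = (-63)(-4) + (78)(4) + (0)(2) = 564

564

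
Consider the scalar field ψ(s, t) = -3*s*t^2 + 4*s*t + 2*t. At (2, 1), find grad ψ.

∂ψ/∂s = -3*t^2 + 4*t
∂ψ/∂t = -6*s*t + 4*s + 2
∇ψ = (-3*t^2 + 4*t, -6*s*t + 4*s + 2)
At (2, 1): (1, -2).

(1, -2)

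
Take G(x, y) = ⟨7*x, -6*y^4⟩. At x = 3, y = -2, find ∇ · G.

∂G₁/∂x = 7
∂G₂/∂y = -24*y^3
∇·G = -24*y^3 + 7
At (3, -2): 199.

199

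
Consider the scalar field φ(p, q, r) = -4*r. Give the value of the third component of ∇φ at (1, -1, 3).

-4

(∇φ)_3 = ∂φ/∂r = -4
At (1, -1, 3): -4.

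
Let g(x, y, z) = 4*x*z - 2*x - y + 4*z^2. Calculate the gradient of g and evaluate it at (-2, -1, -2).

∂g/∂x = 4*z - 2
∂g/∂y = -1
∂g/∂z = 4*x + 8*z
∇g = (4*z - 2, -1, 4*x + 8*z)
At (-2, -1, -2): (-10, -1, -24).

(-10, -1, -24)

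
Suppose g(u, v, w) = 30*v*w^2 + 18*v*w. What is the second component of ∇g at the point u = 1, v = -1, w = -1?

12

(∇g)_2 = ∂g/∂v = 30*w^2 + 18*w
At (1, -1, -1): 12.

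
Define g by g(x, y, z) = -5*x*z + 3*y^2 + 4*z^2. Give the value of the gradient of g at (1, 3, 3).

∂g/∂x = -5*z
∂g/∂y = 6*y
∂g/∂z = -5*x + 8*z
∇g = (-5*z, 6*y, -5*x + 8*z)
At (1, 3, 3): (-15, 18, 19).

(-15, 18, 19)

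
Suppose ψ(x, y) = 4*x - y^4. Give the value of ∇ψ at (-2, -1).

(4, 4)

∂ψ/∂x = 4
∂ψ/∂y = -4*y^3
∇ψ = (4, -4*y^3)
At (-2, -1): (4, 4).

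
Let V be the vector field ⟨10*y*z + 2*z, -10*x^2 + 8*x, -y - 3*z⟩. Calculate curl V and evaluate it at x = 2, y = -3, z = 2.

(∇×V)₁ = ∂V₃/∂y − ∂V₂/∂z = -1
(∇×V)₂ = ∂V₁/∂z − ∂V₃/∂x = 10*y + 2
(∇×V)₃ = ∂V₂/∂x − ∂V₁/∂y = -20*x - 10*z + 8
∇×V = (-1, 10*y + 2, -20*x - 10*z + 8)
At (2, -3, 2): (-1, -28, -52).

(-1, -28, -52)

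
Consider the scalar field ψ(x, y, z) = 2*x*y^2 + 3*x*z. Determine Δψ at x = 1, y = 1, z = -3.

∂²ψ/∂x² = 0
∂²ψ/∂y² = 4*x
∂²ψ/∂z² = 0
∇²ψ = 4*x
At (1, 1, -3): 4.

4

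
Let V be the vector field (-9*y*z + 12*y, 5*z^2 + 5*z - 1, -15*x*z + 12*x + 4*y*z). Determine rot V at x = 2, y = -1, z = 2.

(-17, 27, 6)

(∇×V)₁ = ∂V₃/∂y − ∂V₂/∂z = -6*z - 5
(∇×V)₂ = ∂V₁/∂z − ∂V₃/∂x = -9*y + 15*z - 12
(∇×V)₃ = ∂V₂/∂x − ∂V₁/∂y = 9*z - 12
∇×V = (-6*z - 5, -9*y + 15*z - 12, 9*z - 12)
At (2, -1, 2): (-17, 27, 6).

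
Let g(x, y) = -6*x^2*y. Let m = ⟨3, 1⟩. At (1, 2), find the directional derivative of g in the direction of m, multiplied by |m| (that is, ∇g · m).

-78

∂g/∂x = -12*x*y
∂g/∂y = -6*x^2
∇g at (1, 2) = (-24, -6)
∇g · m = (-24)(3) + (-6)(1) = -78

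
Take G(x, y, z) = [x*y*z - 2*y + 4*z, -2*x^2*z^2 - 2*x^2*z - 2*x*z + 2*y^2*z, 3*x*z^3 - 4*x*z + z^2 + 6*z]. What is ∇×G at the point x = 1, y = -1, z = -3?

(∇×G)₁ = ∂G₃/∂y − ∂G₂/∂z = 4*x^2*z + 2*x^2 + 2*x - 2*y^2
(∇×G)₂ = ∂G₁/∂z − ∂G₃/∂x = x*y - 3*z^3 + 4*z + 4
(∇×G)₃ = ∂G₂/∂x − ∂G₁/∂y = -4*x*z^2 - 5*x*z - 2*z + 2
∇×G = (4*x^2*z + 2*x^2 + 2*x - 2*y^2, x*y - 3*z^3 + 4*z + 4, -4*x*z^2 - 5*x*z - 2*z + 2)
At (1, -1, -3): (-10, 72, -13).

(-10, 72, -13)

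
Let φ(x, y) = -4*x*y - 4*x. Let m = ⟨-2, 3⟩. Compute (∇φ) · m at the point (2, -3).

-40

∂φ/∂x = -4*y - 4
∂φ/∂y = -4*x
∇φ at (2, -3) = (8, -8)
∇φ · m = (8)(-2) + (-8)(3) = -40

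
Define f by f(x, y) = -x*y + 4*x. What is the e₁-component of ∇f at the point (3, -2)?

6

(∇f)_1 = ∂f/∂x = -y + 4
At (3, -2): 6.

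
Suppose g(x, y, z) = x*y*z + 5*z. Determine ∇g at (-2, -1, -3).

∂g/∂x = y*z
∂g/∂y = x*z
∂g/∂z = x*y + 5
∇g = (y*z, x*z, x*y + 5)
At (-2, -1, -3): (3, 6, 7).

(3, 6, 7)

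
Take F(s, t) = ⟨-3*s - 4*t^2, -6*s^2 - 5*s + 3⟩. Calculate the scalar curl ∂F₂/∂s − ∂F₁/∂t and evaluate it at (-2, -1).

11

∂F₂/∂s = -12*s - 5
∂F₁/∂t = -8*t
Scalar curl = -12*s + 8*t - 5
At (-2, -1): 11.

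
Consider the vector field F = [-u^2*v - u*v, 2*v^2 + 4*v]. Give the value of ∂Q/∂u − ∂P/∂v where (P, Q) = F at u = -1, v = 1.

∂F₂/∂u = 0
∂F₁/∂v = -u^2 - u
Scalar curl = u^2 + u
At (-1, 1): 0.

0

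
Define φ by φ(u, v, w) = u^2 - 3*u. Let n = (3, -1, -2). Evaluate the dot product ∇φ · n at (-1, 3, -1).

-15

∂φ/∂u = 2*u - 3
∂φ/∂v = 0
∂φ/∂w = 0
∇φ at (-1, 3, -1) = (-5, 0, 0)
∇φ · n = (-5)(3) + (0)(-1) + (0)(-2) = -15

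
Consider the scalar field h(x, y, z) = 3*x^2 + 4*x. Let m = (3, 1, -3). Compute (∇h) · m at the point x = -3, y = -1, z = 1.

-42

∂h/∂x = 6*x + 4
∂h/∂y = 0
∂h/∂z = 0
∇h at (-3, -1, 1) = (-14, 0, 0)
∇h · m = (-14)(3) + (0)(1) + (0)(-3) = -42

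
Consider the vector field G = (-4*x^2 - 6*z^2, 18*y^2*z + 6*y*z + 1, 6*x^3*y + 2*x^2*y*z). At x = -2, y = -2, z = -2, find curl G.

(∇×G)₁ = ∂G₃/∂y − ∂G₂/∂z = 6*x^3 + 2*x^2*z - 18*y^2 - 6*y
(∇×G)₂ = ∂G₁/∂z − ∂G₃/∂x = -18*x^2*y - 4*x*y*z - 12*z
(∇×G)₃ = ∂G₂/∂x − ∂G₁/∂y = 0
∇×G = (6*x^3 + 2*x^2*z - 18*y^2 - 6*y, -18*x^2*y - 4*x*y*z - 12*z, 0)
At (-2, -2, -2): (-124, 200, 0).

(-124, 200, 0)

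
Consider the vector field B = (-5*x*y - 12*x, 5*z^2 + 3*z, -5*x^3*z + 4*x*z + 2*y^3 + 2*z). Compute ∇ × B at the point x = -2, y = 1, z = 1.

(∇×B)₁ = ∂B₃/∂y − ∂B₂/∂z = 6*y^2 - 10*z - 3
(∇×B)₂ = ∂B₁/∂z − ∂B₃/∂x = 15*x^2*z - 4*z
(∇×B)₃ = ∂B₂/∂x − ∂B₁/∂y = 5*x
∇×B = (6*y^2 - 10*z - 3, 15*x^2*z - 4*z, 5*x)
At (-2, 1, 1): (-7, 56, -10).

(-7, 56, -10)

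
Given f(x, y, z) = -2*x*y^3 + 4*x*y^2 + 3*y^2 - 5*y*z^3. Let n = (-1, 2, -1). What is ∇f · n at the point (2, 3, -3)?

∂f/∂x = -2*y^3 + 4*y^2
∂f/∂y = -6*x*y^2 + 8*x*y + 6*y - 5*z^3
∂f/∂z = -15*y*z^2
∇f at (2, 3, -3) = (-18, 93, -405)
∇f · n = (-18)(-1) + (93)(2) + (-405)(-1) = 609

609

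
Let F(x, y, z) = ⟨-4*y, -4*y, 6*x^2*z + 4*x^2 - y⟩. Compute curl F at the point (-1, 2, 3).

(∇×F)₁ = ∂F₃/∂y − ∂F₂/∂z = -1
(∇×F)₂ = ∂F₁/∂z − ∂F₃/∂x = -12*x*z - 8*x
(∇×F)₃ = ∂F₂/∂x − ∂F₁/∂y = 4
∇×F = (-1, -12*x*z - 8*x, 4)
At (-1, 2, 3): (-1, 44, 4).

(-1, 44, 4)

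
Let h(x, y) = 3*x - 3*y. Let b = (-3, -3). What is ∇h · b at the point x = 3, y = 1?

0

∂h/∂x = 3
∂h/∂y = -3
∇h at (3, 1) = (3, -3)
∇h · b = (3)(-3) + (-3)(-3) = 0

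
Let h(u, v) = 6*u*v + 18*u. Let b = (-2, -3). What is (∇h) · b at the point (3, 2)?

-114

∂h/∂u = 6*v + 18
∂h/∂v = 6*u
∇h at (3, 2) = (30, 18)
∇h · b = (30)(-2) + (18)(-3) = -114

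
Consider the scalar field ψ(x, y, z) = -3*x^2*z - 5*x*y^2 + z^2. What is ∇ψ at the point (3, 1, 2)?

∂ψ/∂x = -6*x*z - 5*y^2
∂ψ/∂y = -10*x*y
∂ψ/∂z = -3*x^2 + 2*z
∇ψ = (-6*x*z - 5*y^2, -10*x*y, -3*x^2 + 2*z)
At (3, 1, 2): (-41, -30, -23).

(-41, -30, -23)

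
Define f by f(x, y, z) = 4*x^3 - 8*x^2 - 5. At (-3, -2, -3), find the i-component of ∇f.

156

(∇f)_1 = ∂f/∂x = 12*x^2 - 16*x
At (-3, -2, -3): 156.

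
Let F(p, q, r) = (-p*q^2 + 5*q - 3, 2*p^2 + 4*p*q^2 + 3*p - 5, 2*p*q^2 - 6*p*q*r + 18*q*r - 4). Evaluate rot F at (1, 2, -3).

(∇×F)₁ = ∂F₃/∂q − ∂F₂/∂r = 4*p*q - 6*p*r + 18*r
(∇×F)₂ = ∂F₁/∂r − ∂F₃/∂p = -2*q^2 + 6*q*r
(∇×F)₃ = ∂F₂/∂p − ∂F₁/∂q = 2*p*q + 4*p + 4*q^2 - 2
∇×F = (4*p*q - 6*p*r + 18*r, -2*q^2 + 6*q*r, 2*p*q + 4*p + 4*q^2 - 2)
At (1, 2, -3): (-28, -44, 22).

(-28, -44, 22)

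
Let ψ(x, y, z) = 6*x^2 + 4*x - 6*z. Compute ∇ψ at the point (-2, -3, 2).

∂ψ/∂x = 12*x + 4
∂ψ/∂y = 0
∂ψ/∂z = -6
∇ψ = (12*x + 4, 0, -6)
At (-2, -3, 2): (-20, 0, -6).

(-20, 0, -6)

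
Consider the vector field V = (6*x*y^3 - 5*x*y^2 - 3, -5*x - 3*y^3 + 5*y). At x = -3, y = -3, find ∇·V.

-283

∂V₁/∂x = 6*y^3 - 5*y^2
∂V₂/∂y = -9*y^2 + 5
∇·V = 6*y^3 - 14*y^2 + 5
At (-3, -3): -283.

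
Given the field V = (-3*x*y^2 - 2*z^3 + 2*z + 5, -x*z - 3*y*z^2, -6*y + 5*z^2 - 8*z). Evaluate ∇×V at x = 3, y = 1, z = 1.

(3, -4, 17)

(∇×V)₁ = ∂V₃/∂y − ∂V₂/∂z = x + 6*y*z - 6
(∇×V)₂ = ∂V₁/∂z − ∂V₃/∂x = -6*z^2 + 2
(∇×V)₃ = ∂V₂/∂x − ∂V₁/∂y = 6*x*y - z
∇×V = (x + 6*y*z - 6, -6*z^2 + 2, 6*x*y - z)
At (3, 1, 1): (3, -4, 17).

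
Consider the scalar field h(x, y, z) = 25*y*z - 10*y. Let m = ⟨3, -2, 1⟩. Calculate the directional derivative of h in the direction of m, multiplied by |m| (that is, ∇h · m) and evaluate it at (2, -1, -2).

95

∂h/∂x = 0
∂h/∂y = 25*z - 10
∂h/∂z = 25*y
∇h at (2, -1, -2) = (0, -60, -25)
∇h · m = (0)(3) + (-60)(-2) + (-25)(1) = 95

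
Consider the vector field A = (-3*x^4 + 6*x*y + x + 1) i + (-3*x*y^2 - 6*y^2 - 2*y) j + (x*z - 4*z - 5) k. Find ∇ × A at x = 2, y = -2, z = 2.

(0, -2, -24)

(∇×A)₁ = ∂A₃/∂y − ∂A₂/∂z = 0
(∇×A)₂ = ∂A₁/∂z − ∂A₃/∂x = -z
(∇×A)₃ = ∂A₂/∂x − ∂A₁/∂y = -6*x - 3*y^2
∇×A = (0, -z, -6*x - 3*y^2)
At (2, -2, 2): (0, -2, -24).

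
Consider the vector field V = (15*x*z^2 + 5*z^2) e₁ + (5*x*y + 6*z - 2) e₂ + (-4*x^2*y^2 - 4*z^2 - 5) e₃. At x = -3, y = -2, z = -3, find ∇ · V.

∂V₁/∂x = 15*z^2
∂V₂/∂y = 5*x
∂V₃/∂z = -8*z
∇·V = 5*x + 15*z^2 - 8*z
At (-3, -2, -3): 144.

144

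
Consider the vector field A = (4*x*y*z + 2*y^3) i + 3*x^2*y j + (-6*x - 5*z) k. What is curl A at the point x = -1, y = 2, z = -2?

(∇×A)₁ = ∂A₃/∂y − ∂A₂/∂z = 0
(∇×A)₂ = ∂A₁/∂z − ∂A₃/∂x = 4*x*y + 6
(∇×A)₃ = ∂A₂/∂x − ∂A₁/∂y = 6*x*y - 4*x*z - 6*y^2
∇×A = (0, 4*x*y + 6, 6*x*y - 4*x*z - 6*y^2)
At (-1, 2, -2): (0, -2, -44).

(0, -2, -44)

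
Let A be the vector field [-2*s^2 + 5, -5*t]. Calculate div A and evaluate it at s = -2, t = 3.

3

∂A₁/∂s = -4*s
∂A₂/∂t = -5
∇·A = -4*s - 5
At (-2, 3): 3.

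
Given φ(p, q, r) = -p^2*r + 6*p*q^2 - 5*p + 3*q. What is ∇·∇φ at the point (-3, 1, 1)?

-38

∂²φ/∂p² = -2*r
∂²φ/∂q² = 12*p
∂²φ/∂r² = 0
∇²φ = 12*p - 2*r
At (-3, 1, 1): -38.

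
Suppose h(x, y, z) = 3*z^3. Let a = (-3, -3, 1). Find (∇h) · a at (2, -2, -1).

9

∂h/∂x = 0
∂h/∂y = 0
∂h/∂z = 9*z^2
∇h at (2, -2, -1) = (0, 0, 9)
∇h · a = (0)(-3) + (0)(-3) + (9)(1) = 9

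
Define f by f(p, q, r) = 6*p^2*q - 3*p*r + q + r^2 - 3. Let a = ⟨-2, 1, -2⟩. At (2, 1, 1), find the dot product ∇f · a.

-9

∂f/∂p = 12*p*q - 3*r
∂f/∂q = 6*p^2 + 1
∂f/∂r = -3*p + 2*r
∇f at (2, 1, 1) = (21, 25, -4)
∇f · a = (21)(-2) + (25)(1) + (-4)(-2) = -9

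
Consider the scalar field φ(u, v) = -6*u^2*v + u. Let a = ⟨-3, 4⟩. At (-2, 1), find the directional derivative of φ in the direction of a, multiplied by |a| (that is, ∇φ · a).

∂φ/∂u = -12*u*v + 1
∂φ/∂v = -6*u^2
∇φ at (-2, 1) = (25, -24)
∇φ · a = (25)(-3) + (-24)(4) = -171

-171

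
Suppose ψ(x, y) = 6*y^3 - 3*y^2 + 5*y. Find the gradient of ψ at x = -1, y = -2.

∂ψ/∂x = 0
∂ψ/∂y = 18*y^2 - 6*y + 5
∇ψ = (0, 18*y^2 - 6*y + 5)
At (-1, -2): (0, 89).

(0, 89)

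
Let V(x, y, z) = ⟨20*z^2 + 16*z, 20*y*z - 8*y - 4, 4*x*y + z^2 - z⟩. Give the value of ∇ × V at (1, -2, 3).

(∇×V)₁ = ∂V₃/∂y − ∂V₂/∂z = 4*x - 20*y
(∇×V)₂ = ∂V₁/∂z − ∂V₃/∂x = -4*y + 40*z + 16
(∇×V)₃ = ∂V₂/∂x − ∂V₁/∂y = 0
∇×V = (4*x - 20*y, -4*y + 40*z + 16, 0)
At (1, -2, 3): (44, 144, 0).

(44, 144, 0)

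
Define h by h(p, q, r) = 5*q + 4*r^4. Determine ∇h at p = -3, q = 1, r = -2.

(0, 5, -128)

∂h/∂p = 0
∂h/∂q = 5
∂h/∂r = 16*r^3
∇h = (0, 5, 16*r^3)
At (-3, 1, -2): (0, 5, -128).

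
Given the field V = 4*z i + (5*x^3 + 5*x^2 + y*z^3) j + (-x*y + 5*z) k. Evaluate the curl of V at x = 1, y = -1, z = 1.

(∇×V)₁ = ∂V₃/∂y − ∂V₂/∂z = -x - 3*y*z^2
(∇×V)₂ = ∂V₁/∂z − ∂V₃/∂x = y + 4
(∇×V)₃ = ∂V₂/∂x − ∂V₁/∂y = 15*x^2 + 10*x
∇×V = (-x - 3*y*z^2, y + 4, 15*x^2 + 10*x)
At (1, -1, 1): (2, 3, 25).

(2, 3, 25)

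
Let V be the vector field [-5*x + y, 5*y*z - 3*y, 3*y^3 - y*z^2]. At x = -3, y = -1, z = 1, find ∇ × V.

(∇×V)₁ = ∂V₃/∂y − ∂V₂/∂z = 9*y^2 - 5*y - z^2
(∇×V)₂ = ∂V₁/∂z − ∂V₃/∂x = 0
(∇×V)₃ = ∂V₂/∂x − ∂V₁/∂y = -1
∇×V = (9*y^2 - 5*y - z^2, 0, -1)
At (-3, -1, 1): (13, 0, -1).

(13, 0, -1)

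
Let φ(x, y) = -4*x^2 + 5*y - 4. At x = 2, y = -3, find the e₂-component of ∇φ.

(∇φ)_2 = ∂φ/∂y = 5
At (2, -3): 5.

5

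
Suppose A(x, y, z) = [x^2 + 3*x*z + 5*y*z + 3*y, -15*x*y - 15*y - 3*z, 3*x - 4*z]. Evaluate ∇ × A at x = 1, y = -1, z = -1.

(∇×A)₁ = ∂A₃/∂y − ∂A₂/∂z = 3
(∇×A)₂ = ∂A₁/∂z − ∂A₃/∂x = 3*x + 5*y - 3
(∇×A)₃ = ∂A₂/∂x − ∂A₁/∂y = -15*y - 5*z - 3
∇×A = (3, 3*x + 5*y - 3, -15*y - 5*z - 3)
At (1, -1, -1): (3, -5, 17).

(3, -5, 17)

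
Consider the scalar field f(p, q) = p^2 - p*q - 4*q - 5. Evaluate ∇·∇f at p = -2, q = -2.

2

∂²f/∂p² = 2
∂²f/∂q² = 0
∇²f = 2
At (-2, -2): 2.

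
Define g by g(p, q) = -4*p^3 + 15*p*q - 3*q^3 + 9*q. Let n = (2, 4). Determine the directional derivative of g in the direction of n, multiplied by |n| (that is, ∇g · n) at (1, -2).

-132

∂g/∂p = -12*p^2 + 15*q
∂g/∂q = 15*p - 9*q^2 + 9
∇g at (1, -2) = (-42, -12)
∇g · n = (-42)(2) + (-12)(4) = -132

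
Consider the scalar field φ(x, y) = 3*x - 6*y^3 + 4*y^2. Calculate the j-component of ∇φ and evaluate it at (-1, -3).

(∇φ)_2 = ∂φ/∂y = -18*y^2 + 8*y
At (-1, -3): -186.

-186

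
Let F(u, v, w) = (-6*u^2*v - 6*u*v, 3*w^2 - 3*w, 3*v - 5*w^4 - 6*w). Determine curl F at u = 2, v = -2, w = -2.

(∇×F)₁ = ∂F₃/∂v − ∂F₂/∂w = -6*w + 6
(∇×F)₂ = ∂F₁/∂w − ∂F₃/∂u = 0
(∇×F)₃ = ∂F₂/∂u − ∂F₁/∂v = 6*u^2 + 6*u
∇×F = (-6*w + 6, 0, 6*u^2 + 6*u)
At (2, -2, -2): (18, 0, 36).

(18, 0, 36)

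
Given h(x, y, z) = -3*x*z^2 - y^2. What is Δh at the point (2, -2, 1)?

∂²h/∂x² = 0
∂²h/∂y² = -2
∂²h/∂z² = -6*x
∇²h = -6*x - 2
At (2, -2, 1): -14.

-14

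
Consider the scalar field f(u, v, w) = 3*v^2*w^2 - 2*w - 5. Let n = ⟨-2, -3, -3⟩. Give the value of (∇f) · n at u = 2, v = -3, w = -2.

∂f/∂u = 0
∂f/∂v = 6*v*w^2
∂f/∂w = 6*v^2*w - 2
∇f at (2, -3, -2) = (0, -72, -110)
∇f · n = (0)(-2) + (-72)(-3) + (-110)(-3) = 546

546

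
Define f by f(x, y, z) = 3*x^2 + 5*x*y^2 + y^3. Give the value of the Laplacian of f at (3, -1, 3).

∂²f/∂x² = 6
∂²f/∂y² = 2*(5*x + 3*y)
∂²f/∂z² = 0
∇²f = 10*x + 6*y + 6
At (3, -1, 3): 30.

30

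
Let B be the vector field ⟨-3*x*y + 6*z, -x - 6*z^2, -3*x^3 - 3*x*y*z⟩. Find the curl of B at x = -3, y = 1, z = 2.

(42, 93, -10)

(∇×B)₁ = ∂B₃/∂y − ∂B₂/∂z = -3*x*z + 12*z
(∇×B)₂ = ∂B₁/∂z − ∂B₃/∂x = 9*x^2 + 3*y*z + 6
(∇×B)₃ = ∂B₂/∂x − ∂B₁/∂y = 3*x - 1
∇×B = (-3*x*z + 12*z, 9*x^2 + 3*y*z + 6, 3*x - 1)
At (-3, 1, 2): (42, 93, -10).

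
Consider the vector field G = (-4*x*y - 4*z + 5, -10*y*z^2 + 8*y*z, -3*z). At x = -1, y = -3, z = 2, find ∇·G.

∂G₁/∂x = -4*y
∂G₂/∂y = -10*z^2 + 8*z
∂G₃/∂z = -3
∇·G = -4*y - 10*z^2 + 8*z - 3
At (-1, -3, 2): -15.

-15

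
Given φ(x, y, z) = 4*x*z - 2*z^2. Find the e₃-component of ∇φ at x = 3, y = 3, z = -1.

16

(∇φ)_3 = ∂φ/∂z = 4*x - 4*z
At (3, 3, -1): 16.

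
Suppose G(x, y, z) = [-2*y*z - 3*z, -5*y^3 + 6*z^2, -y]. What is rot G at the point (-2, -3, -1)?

(11, 3, -2)

(∇×G)₁ = ∂G₃/∂y − ∂G₂/∂z = -12*z - 1
(∇×G)₂ = ∂G₁/∂z − ∂G₃/∂x = -2*y - 3
(∇×G)₃ = ∂G₂/∂x − ∂G₁/∂y = 2*z
∇×G = (-12*z - 1, -2*y - 3, 2*z)
At (-2, -3, -1): (11, 3, -2).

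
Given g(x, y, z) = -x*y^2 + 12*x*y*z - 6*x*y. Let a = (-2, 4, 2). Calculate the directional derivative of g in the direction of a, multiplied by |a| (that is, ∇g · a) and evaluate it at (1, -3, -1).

∂g/∂x = -y^2 + 12*y*z - 6*y
∂g/∂y = -2*x*y + 12*x*z - 6*x
∂g/∂z = 12*x*y
∇g at (1, -3, -1) = (45, -12, -36)
∇g · a = (45)(-2) + (-12)(4) + (-36)(2) = -210

-210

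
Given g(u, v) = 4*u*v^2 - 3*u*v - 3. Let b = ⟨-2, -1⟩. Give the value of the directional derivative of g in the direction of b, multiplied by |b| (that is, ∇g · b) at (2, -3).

-36

∂g/∂u = 4*v^2 - 3*v
∂g/∂v = 8*u*v - 3*u
∇g at (2, -3) = (45, -54)
∇g · b = (45)(-2) + (-54)(-1) = -36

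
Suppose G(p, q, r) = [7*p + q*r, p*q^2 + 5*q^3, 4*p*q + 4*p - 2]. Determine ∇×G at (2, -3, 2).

(∇×G)₁ = ∂G₃/∂q − ∂G₂/∂r = 4*p
(∇×G)₂ = ∂G₁/∂r − ∂G₃/∂p = -3*q - 4
(∇×G)₃ = ∂G₂/∂p − ∂G₁/∂q = q^2 - r
∇×G = (4*p, -3*q - 4, q^2 - r)
At (2, -3, 2): (8, 5, 7).

(8, 5, 7)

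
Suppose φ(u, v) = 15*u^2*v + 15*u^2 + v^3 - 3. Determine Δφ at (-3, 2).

∂²φ/∂u² = 30*(v + 1)
∂²φ/∂v² = 6*v
∇²φ = 36*v + 30
At (-3, 2): 102.

102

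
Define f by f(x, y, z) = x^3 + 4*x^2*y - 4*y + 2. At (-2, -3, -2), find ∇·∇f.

-36

∂²f/∂x² = 2*(3*x + 4*y)
∂²f/∂y² = 0
∂²f/∂z² = 0
∇²f = 6*x + 8*y
At (-2, -3, -2): -36.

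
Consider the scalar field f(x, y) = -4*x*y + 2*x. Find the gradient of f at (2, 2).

(-6, -8)

∂f/∂x = -4*y + 2
∂f/∂y = -4*x
∇f = (-4*y + 2, -4*x)
At (2, 2): (-6, -8).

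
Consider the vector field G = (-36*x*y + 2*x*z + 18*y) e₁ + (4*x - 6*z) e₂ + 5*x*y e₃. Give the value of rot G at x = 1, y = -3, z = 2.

(11, 17, 22)

(∇×G)₁ = ∂G₃/∂y − ∂G₂/∂z = 5*x + 6
(∇×G)₂ = ∂G₁/∂z − ∂G₃/∂x = 2*x - 5*y
(∇×G)₃ = ∂G₂/∂x − ∂G₁/∂y = 36*x - 14
∇×G = (5*x + 6, 2*x - 5*y, 36*x - 14)
At (1, -3, 2): (11, 17, 22).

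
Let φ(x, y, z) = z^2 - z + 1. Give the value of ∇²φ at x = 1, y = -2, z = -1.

2

∂²φ/∂x² = 0
∂²φ/∂y² = 0
∂²φ/∂z² = 2
∇²φ = 2
At (1, -2, -1): 2.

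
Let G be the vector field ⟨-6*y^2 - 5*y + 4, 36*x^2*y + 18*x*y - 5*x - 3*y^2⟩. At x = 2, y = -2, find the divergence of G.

192

∂G₁/∂x = 0
∂G₂/∂y = 36*x^2 + 18*x - 6*y
∇·G = 36*x^2 + 18*x - 6*y
At (2, -2): 192.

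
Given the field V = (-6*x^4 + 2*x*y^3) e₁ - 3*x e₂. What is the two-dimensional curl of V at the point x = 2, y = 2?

-51

∂V₂/∂x = -3
∂V₁/∂y = 6*x*y^2
Scalar curl = -6*x*y^2 - 3
At (2, 2): -51.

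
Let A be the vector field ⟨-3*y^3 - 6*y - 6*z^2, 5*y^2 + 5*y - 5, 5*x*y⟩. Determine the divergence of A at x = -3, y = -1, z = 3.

∂A₁/∂x = 0
∂A₂/∂y = 10*y + 5
∂A₃/∂z = 0
∇·A = 10*y + 5
At (-3, -1, 3): -5.

-5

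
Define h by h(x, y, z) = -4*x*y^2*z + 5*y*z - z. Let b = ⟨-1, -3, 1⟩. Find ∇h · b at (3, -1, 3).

∂h/∂x = -4*y^2*z
∂h/∂y = -8*x*y*z + 5*z
∂h/∂z = -4*x*y^2 + 5*y - 1
∇h at (3, -1, 3) = (-12, 87, -18)
∇h · b = (-12)(-1) + (87)(-3) + (-18)(1) = -267

-267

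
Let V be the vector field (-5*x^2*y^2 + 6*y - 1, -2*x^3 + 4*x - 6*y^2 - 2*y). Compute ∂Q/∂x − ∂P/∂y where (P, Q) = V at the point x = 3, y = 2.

∂V₂/∂x = -6*x^2 + 4
∂V₁/∂y = -10*x^2*y + 6
Scalar curl = 10*x^2*y - 6*x^2 - 2
At (3, 2): 124.

124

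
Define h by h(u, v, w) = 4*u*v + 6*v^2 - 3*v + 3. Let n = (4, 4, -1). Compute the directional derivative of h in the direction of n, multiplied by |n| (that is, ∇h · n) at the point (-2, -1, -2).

-108

∂h/∂u = 4*v
∂h/∂v = 4*u + 12*v - 3
∂h/∂w = 0
∇h at (-2, -1, -2) = (-4, -23, 0)
∇h · n = (-4)(4) + (-23)(4) + (0)(-1) = -108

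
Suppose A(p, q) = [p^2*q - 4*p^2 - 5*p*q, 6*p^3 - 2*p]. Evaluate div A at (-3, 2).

∂A₁/∂p = 2*p*q - 8*p - 5*q
∂A₂/∂q = 0
∇·A = 2*p*q - 8*p - 5*q
At (-3, 2): 2.

2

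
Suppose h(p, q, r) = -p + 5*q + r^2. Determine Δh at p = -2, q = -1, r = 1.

∂²h/∂p² = 0
∂²h/∂q² = 0
∂²h/∂r² = 2
∇²h = 2
At (-2, -1, 1): 2.

2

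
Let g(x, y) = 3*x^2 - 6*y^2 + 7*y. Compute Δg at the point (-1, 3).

-6

∂²g/∂x² = 6
∂²g/∂y² = -12
∇²g = -6
At (-1, 3): -6.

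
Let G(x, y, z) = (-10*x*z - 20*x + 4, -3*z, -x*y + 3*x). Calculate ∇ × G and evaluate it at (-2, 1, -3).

(5, 18, 0)

(∇×G)₁ = ∂G₃/∂y − ∂G₂/∂z = -x + 3
(∇×G)₂ = ∂G₁/∂z − ∂G₃/∂x = -10*x + y - 3
(∇×G)₃ = ∂G₂/∂x − ∂G₁/∂y = 0
∇×G = (-x + 3, -10*x + y - 3, 0)
At (-2, 1, -3): (5, 18, 0).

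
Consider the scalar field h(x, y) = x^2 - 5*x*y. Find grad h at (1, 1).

(-3, -5)

∂h/∂x = 2*x - 5*y
∂h/∂y = -5*x
∇h = (2*x - 5*y, -5*x)
At (1, 1): (-3, -5).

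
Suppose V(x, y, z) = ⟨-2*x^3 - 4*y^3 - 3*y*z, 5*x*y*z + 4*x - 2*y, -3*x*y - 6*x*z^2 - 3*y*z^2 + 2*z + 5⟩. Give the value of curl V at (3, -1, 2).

(∇×V)₁ = ∂V₃/∂y − ∂V₂/∂z = -5*x*y - 3*x - 3*z^2
(∇×V)₂ = ∂V₁/∂z − ∂V₃/∂x = 6*z^2
(∇×V)₃ = ∂V₂/∂x − ∂V₁/∂y = 12*y^2 + 5*y*z + 3*z + 4
∇×V = (-5*x*y - 3*x - 3*z^2, 6*z^2, 12*y^2 + 5*y*z + 3*z + 4)
At (3, -1, 2): (-6, 24, 12).

(-6, 24, 12)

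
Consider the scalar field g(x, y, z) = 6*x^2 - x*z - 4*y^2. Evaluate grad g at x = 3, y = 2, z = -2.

∂g/∂x = 12*x - z
∂g/∂y = -8*y
∂g/∂z = -x
∇g = (12*x - z, -8*y, -x)
At (3, 2, -2): (38, -16, -3).

(38, -16, -3)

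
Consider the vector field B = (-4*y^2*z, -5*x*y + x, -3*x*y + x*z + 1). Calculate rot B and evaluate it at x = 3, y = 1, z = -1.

(-9, 0, -12)

(∇×B)₁ = ∂B₃/∂y − ∂B₂/∂z = -3*x
(∇×B)₂ = ∂B₁/∂z − ∂B₃/∂x = -4*y^2 + 3*y - z
(∇×B)₃ = ∂B₂/∂x − ∂B₁/∂y = 8*y*z - 5*y + 1
∇×B = (-3*x, -4*y^2 + 3*y - z, 8*y*z - 5*y + 1)
At (3, 1, -1): (-9, 0, -12).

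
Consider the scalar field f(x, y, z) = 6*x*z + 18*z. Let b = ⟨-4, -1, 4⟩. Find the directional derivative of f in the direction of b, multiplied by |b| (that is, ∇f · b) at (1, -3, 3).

24

∂f/∂x = 6*z
∂f/∂y = 0
∂f/∂z = 6*x + 18
∇f at (1, -3, 3) = (18, 0, 24)
∇f · b = (18)(-4) + (0)(-1) + (24)(4) = 24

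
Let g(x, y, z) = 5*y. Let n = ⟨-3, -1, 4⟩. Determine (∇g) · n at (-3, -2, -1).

-5

∂g/∂x = 0
∂g/∂y = 5
∂g/∂z = 0
∇g at (-3, -2, -1) = (0, 5, 0)
∇g · n = (0)(-3) + (5)(-1) + (0)(4) = -5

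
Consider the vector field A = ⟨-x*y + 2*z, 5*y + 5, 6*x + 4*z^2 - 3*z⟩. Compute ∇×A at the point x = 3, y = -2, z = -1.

(∇×A)₁ = ∂A₃/∂y − ∂A₂/∂z = 0
(∇×A)₂ = ∂A₁/∂z − ∂A₃/∂x = -4
(∇×A)₃ = ∂A₂/∂x − ∂A₁/∂y = x
∇×A = (0, -4, x)
At (3, -2, -1): (0, -4, 3).

(0, -4, 3)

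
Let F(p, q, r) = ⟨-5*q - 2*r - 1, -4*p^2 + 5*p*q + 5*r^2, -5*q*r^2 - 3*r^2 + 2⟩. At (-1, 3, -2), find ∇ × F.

(0, -2, 28)

(∇×F)₁ = ∂F₃/∂q − ∂F₂/∂r = -5*r^2 - 10*r
(∇×F)₂ = ∂F₁/∂r − ∂F₃/∂p = -2
(∇×F)₃ = ∂F₂/∂p − ∂F₁/∂q = -8*p + 5*q + 5
∇×F = (-5*r^2 - 10*r, -2, -8*p + 5*q + 5)
At (-1, 3, -2): (0, -2, 28).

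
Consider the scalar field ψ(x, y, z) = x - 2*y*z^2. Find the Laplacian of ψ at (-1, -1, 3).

4

∂²ψ/∂x² = 0
∂²ψ/∂y² = 0
∂²ψ/∂z² = -4*y
∇²ψ = -4*y
At (-1, -1, 3): 4.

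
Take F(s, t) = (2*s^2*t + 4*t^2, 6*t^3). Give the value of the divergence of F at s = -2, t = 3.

∂F₁/∂s = 4*s*t
∂F₂/∂t = 18*t^2
∇·F = 4*s*t + 18*t^2
At (-2, 3): 138.

138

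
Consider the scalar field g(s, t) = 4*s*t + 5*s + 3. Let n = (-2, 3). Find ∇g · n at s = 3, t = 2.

∂g/∂s = 4*t + 5
∂g/∂t = 4*s
∇g at (3, 2) = (13, 12)
∇g · n = (13)(-2) + (12)(3) = 10

10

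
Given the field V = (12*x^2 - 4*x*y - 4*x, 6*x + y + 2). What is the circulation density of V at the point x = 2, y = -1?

14

∂V₂/∂x = 6
∂V₁/∂y = -4*x
Scalar curl = 4*x + 6
At (2, -1): 14.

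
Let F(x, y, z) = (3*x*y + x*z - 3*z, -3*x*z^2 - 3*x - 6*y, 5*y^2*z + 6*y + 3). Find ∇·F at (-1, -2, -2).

∂F₁/∂x = 3*y + z
∂F₂/∂y = -6
∂F₃/∂z = 5*y^2
∇·F = 5*y^2 + 3*y + z - 6
At (-1, -2, -2): 6.

6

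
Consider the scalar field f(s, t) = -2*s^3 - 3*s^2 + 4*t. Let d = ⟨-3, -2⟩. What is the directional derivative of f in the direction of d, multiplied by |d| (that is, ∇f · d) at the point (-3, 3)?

∂f/∂s = -6*s^2 - 6*s
∂f/∂t = 4
∇f at (-3, 3) = (-36, 4)
∇f · d = (-36)(-3) + (4)(-2) = 100

100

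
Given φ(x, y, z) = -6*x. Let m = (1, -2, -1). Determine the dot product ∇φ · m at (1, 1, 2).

∂φ/∂x = -6
∂φ/∂y = 0
∂φ/∂z = 0
∇φ at (1, 1, 2) = (-6, 0, 0)
∇φ · m = (-6)(1) + (0)(-2) + (0)(-1) = -6

-6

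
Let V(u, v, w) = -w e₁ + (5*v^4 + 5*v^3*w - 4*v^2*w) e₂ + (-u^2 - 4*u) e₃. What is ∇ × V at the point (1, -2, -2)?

(∇×V)₁ = ∂V₃/∂v − ∂V₂/∂w = -5*v^3 + 4*v^2
(∇×V)₂ = ∂V₁/∂w − ∂V₃/∂u = 2*u + 3
(∇×V)₃ = ∂V₂/∂u − ∂V₁/∂v = 0
∇×V = (-5*v^3 + 4*v^2, 2*u + 3, 0)
At (1, -2, -2): (56, 5, 0).

(56, 5, 0)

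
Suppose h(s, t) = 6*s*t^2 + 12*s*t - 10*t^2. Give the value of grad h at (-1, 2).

(48, -76)

∂h/∂s = 6*t^2 + 12*t
∂h/∂t = 12*s*t + 12*s - 20*t
∇h = (6*t^2 + 12*t, 12*s*t + 12*s - 20*t)
At (-1, 2): (48, -76).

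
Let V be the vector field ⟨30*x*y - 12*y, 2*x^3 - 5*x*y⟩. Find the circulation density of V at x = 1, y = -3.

∂V₂/∂x = 6*x^2 - 5*y
∂V₁/∂y = 30*x - 12
Scalar curl = 6*x^2 - 30*x - 5*y + 12
At (1, -3): 3.

3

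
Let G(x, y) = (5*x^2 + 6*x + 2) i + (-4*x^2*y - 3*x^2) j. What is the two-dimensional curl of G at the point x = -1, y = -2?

∂G₂/∂x = -8*x*y - 6*x
∂G₁/∂y = 0
Scalar curl = -8*x*y - 6*x
At (-1, -2): -10.

-10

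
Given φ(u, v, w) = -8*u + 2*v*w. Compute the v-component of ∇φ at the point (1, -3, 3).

6

(∇φ)_2 = ∂φ/∂v = 2*w
At (1, -3, 3): 6.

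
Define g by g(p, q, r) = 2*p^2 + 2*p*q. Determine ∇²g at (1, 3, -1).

∂²g/∂p² = 4
∂²g/∂q² = 0
∂²g/∂r² = 0
∇²g = 4
At (1, 3, -1): 4.

4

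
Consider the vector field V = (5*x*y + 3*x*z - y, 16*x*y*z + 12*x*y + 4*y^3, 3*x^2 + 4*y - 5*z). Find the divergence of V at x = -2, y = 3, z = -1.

123

∂V₁/∂x = 5*y + 3*z
∂V₂/∂y = 16*x*z + 12*x + 12*y^2
∂V₃/∂z = -5
∇·V = 16*x*z + 12*x + 12*y^2 + 5*y + 3*z - 5
At (-2, 3, -1): 123.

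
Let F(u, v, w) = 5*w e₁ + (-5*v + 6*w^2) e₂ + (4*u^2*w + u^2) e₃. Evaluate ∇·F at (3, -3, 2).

∂F₁/∂u = 0
∂F₂/∂v = -5
∂F₃/∂w = 4*u^2
∇·F = 4*u^2 - 5
At (3, -3, 2): 31.

31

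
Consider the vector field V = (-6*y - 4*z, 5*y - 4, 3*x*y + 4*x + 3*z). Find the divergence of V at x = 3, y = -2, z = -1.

∂V₁/∂x = 0
∂V₂/∂y = 5
∂V₃/∂z = 3
∇·V = 8
At (3, -2, -1): 8.

8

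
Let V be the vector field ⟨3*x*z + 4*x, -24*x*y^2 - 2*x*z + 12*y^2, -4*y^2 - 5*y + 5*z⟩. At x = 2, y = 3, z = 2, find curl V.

(-25, 6, -220)

(∇×V)₁ = ∂V₃/∂y − ∂V₂/∂z = 2*x - 8*y - 5
(∇×V)₂ = ∂V₁/∂z − ∂V₃/∂x = 3*x
(∇×V)₃ = ∂V₂/∂x − ∂V₁/∂y = -24*y^2 - 2*z
∇×V = (2*x - 8*y - 5, 3*x, -24*y^2 - 2*z)
At (2, 3, 2): (-25, 6, -220).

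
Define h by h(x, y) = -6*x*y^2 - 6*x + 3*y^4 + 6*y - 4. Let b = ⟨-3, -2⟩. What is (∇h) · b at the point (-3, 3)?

-696

∂h/∂x = -6*y^2 - 6
∂h/∂y = -12*x*y + 12*y^3 + 6
∇h at (-3, 3) = (-60, 438)
∇h · b = (-60)(-3) + (438)(-2) = -696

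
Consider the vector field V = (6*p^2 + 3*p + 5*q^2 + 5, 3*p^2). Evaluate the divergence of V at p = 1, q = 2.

15

∂V₁/∂p = 12*p + 3
∂V₂/∂q = 0
∇·V = 12*p + 3
At (1, 2): 15.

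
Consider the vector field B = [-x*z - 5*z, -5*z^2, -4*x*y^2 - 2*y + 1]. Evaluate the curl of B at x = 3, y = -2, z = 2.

(66, 8, 0)

(∇×B)₁ = ∂B₃/∂y − ∂B₂/∂z = -8*x*y + 10*z - 2
(∇×B)₂ = ∂B₁/∂z − ∂B₃/∂x = -x + 4*y^2 - 5
(∇×B)₃ = ∂B₂/∂x − ∂B₁/∂y = 0
∇×B = (-8*x*y + 10*z - 2, -x + 4*y^2 - 5, 0)
At (3, -2, 2): (66, 8, 0).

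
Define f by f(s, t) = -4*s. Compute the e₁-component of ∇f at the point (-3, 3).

(∇f)_1 = ∂f/∂s = -4
At (-3, 3): -4.

-4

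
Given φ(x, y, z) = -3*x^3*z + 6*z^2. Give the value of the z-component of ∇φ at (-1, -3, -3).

(∇φ)_3 = ∂φ/∂z = -3*x^3 + 12*z
At (-1, -3, -3): -33.

-33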